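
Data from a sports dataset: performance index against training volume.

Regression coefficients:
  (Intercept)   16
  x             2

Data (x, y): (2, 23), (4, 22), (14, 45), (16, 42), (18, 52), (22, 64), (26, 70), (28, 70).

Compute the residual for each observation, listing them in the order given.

3, -2, 1, -6, 0, 4, 2, -2

x=2: ŷ = 16 + 2·2 = 20; e = 23 − 20 = 3
x=4: ŷ = 16 + 2·4 = 24; e = 22 − 24 = -2
x=14: ŷ = 16 + 2·14 = 44; e = 45 − 44 = 1
x=16: ŷ = 16 + 2·16 = 48; e = 42 − 48 = -6
x=18: ŷ = 16 + 2·18 = 52; e = 52 − 52 = 0
x=22: ŷ = 16 + 2·22 = 60; e = 64 − 60 = 4
x=26: ŷ = 16 + 2·26 = 68; e = 70 − 68 = 2
x=28: ŷ = 16 + 2·28 = 72; e = 70 − 72 = -2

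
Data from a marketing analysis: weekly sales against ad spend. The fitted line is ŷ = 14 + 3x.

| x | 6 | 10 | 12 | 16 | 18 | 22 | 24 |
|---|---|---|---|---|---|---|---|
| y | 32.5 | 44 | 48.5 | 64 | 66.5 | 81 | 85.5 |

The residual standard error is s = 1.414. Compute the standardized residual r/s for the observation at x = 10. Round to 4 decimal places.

0.0000

ŷ = 14 + 3·10 = 44
r = 44 − 44 = 0
r/s = 0 / 1.414 = 0.0000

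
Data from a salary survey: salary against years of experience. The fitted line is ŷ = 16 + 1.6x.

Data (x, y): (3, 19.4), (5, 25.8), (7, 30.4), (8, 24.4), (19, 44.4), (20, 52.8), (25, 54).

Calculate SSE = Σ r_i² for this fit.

x=3: ŷ = 16 + 1.6·3 = 20.8; r = 19.4 − 20.8 = -1.4
x=5: ŷ = 16 + 1.6·5 = 24; r = 25.8 − 24 = 1.8
x=7: ŷ = 16 + 1.6·7 = 27.2; r = 30.4 − 27.2 = 3.2
x=8: ŷ = 16 + 1.6·8 = 28.8; r = 24.4 − 28.8 = -4.4
x=19: ŷ = 16 + 1.6·19 = 46.4; r = 44.4 − 46.4 = -2
x=20: ŷ = 16 + 1.6·20 = 48; r = 52.8 − 48 = 4.8
x=25: ŷ = 16 + 1.6·25 = 56; r = 54 − 56 = -2
SSE = 1.96 + 3.24 + 10.24 + 19.36 + 4 + 23.04 + 4 = 65.84

SSE = 65.84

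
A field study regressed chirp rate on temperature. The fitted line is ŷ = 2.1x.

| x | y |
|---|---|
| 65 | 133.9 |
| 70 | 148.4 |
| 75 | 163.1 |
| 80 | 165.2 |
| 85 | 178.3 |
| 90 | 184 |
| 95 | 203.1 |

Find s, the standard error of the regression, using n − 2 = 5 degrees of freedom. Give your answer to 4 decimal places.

x=65: ŷ = 2.1·65 = 136.5; e = 133.9 − 136.5 = -2.6
x=70: ŷ = 2.1·70 = 147; e = 148.4 − 147 = 1.4
x=75: ŷ = 2.1·75 = 157.5; e = 163.1 − 157.5 = 5.6
x=80: ŷ = 2.1·80 = 168; e = 165.2 − 168 = -2.8
x=85: ŷ = 2.1·85 = 178.5; e = 178.3 − 178.5 = -0.2
x=90: ŷ = 2.1·90 = 189; e = 184 − 189 = -5
x=95: ŷ = 2.1·95 = 199.5; e = 203.1 − 199.5 = 3.6
SSE = 6.76 + 1.96 + 31.36 + 7.84 + 0.04 + 25 + 12.96 = 85.92
s = √(85.92/5) = √17.184 ≈ 4.1454

s = 4.1454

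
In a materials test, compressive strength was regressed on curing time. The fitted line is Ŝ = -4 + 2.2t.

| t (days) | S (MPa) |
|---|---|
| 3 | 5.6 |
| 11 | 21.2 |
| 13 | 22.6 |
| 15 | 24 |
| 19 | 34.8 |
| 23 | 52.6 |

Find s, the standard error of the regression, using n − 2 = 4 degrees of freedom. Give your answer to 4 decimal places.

s = 4.5826

t=3: Ŝ = -4 + 2.2·3 = 2.6; r = 5.6 − 2.6 = 3
t=11: Ŝ = -4 + 2.2·11 = 20.2; r = 21.2 − 20.2 = 1
t=13: Ŝ = -4 + 2.2·13 = 24.6; r = 22.6 − 24.6 = -2
t=15: Ŝ = -4 + 2.2·15 = 29; r = 24 − 29 = -5
t=19: Ŝ = -4 + 2.2·19 = 37.8; r = 34.8 − 37.8 = -3
t=23: Ŝ = -4 + 2.2·23 = 46.6; r = 52.6 − 46.6 = 6
SSE = 9 + 1 + 4 + 25 + 9 + 36 = 84
s = √(84/4) = √21 ≈ 4.5826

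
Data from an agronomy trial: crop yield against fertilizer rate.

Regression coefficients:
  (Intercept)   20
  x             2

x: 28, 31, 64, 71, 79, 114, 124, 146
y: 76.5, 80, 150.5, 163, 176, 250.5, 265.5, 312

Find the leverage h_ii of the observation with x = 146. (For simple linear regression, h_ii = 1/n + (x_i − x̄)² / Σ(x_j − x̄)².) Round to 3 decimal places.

x̄ = (28 + 31 + 64 + 71 + 79 + 114 + 124 + 146)/8 = 82.125
Σ(x − x̄)² = 2929.52 + 2613.77 + 328.516 + 123.766 + 9.76562 + 1016.02 + 1753.52 + 4080.02 = 12854.9
h = 1/8 + (63.875)²/12854.9 = 0.125 + 0.317391 = 0.442

h = 0.442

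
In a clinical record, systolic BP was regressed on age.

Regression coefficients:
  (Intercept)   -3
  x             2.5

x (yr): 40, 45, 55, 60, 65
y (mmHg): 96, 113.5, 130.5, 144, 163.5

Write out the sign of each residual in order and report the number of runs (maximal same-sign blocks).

4 runs

x=40: ŷ = -3 + 2.5·40 = 97; e = 96 − 97 = -1
x=45: ŷ = -3 + 2.5·45 = 109.5; e = 113.5 − 109.5 = 4
x=55: ŷ = -3 + 2.5·55 = 134.5; e = 130.5 − 134.5 = -4
x=60: ŷ = -3 + 2.5·60 = 147; e = 144 − 147 = -3
x=65: ŷ = -3 + 2.5·65 = 159.5; e = 163.5 − 159.5 = 4
Signs: − + − − +
Runs: −×1, +×1, −×2, +×1 → 4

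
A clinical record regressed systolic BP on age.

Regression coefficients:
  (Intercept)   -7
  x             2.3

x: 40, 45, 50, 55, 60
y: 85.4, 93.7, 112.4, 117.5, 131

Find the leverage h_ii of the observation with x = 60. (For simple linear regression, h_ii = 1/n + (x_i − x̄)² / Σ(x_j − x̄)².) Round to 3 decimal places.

x̄ = (40 + 45 + 50 + 55 + 60)/5 = 50
Σ(x − x̄)² = 100 + 25 + 0 + 25 + 100 = 250
h = 1/5 + (10)²/250 = 0.2 + 0.4 = 0.600

h = 0.600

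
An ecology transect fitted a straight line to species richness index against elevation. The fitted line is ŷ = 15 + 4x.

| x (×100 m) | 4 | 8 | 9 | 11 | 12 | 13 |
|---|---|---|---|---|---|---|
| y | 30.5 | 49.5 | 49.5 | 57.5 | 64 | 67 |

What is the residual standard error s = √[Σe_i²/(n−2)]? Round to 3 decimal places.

x=4: ŷ = 15 + 4·4 = 31; e = 30.5 − 31 = -0.5
x=8: ŷ = 15 + 4·8 = 47; e = 49.5 − 47 = 2.5
x=9: ŷ = 15 + 4·9 = 51; e = 49.5 − 51 = -1.5
x=11: ŷ = 15 + 4·11 = 59; e = 57.5 − 59 = -1.5
x=12: ŷ = 15 + 4·12 = 63; e = 64 − 63 = 1
x=13: ŷ = 15 + 4·13 = 67; e = 67 − 67 = 0
SSE = 0.25 + 6.25 + 2.25 + 2.25 + 1 + 0 = 12
s = √(12/4) = √3 ≈ 1.732

s = 1.732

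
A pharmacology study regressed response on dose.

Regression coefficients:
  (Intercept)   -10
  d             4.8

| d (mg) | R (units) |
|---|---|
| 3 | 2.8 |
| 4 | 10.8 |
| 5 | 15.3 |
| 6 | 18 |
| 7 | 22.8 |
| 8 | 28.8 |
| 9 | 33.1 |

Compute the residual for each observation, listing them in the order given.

d=3: R̂ = -10 + 4.8·3 = 4.4; e = 2.8 − 4.4 = -1.6
d=4: R̂ = -10 + 4.8·4 = 9.2; e = 10.8 − 9.2 = 1.6
d=5: R̂ = -10 + 4.8·5 = 14; e = 15.3 − 14 = 1.3
d=6: R̂ = -10 + 4.8·6 = 18.8; e = 18 − 18.8 = -0.8
d=7: R̂ = -10 + 4.8·7 = 23.6; e = 22.8 − 23.6 = -0.8
d=8: R̂ = -10 + 4.8·8 = 28.4; e = 28.8 − 28.4 = 0.4
d=9: R̂ = -10 + 4.8·9 = 33.2; e = 33.1 − 33.2 = -0.1

-1.6, 1.6, 1.3, -0.8, -0.8, 0.4, -0.1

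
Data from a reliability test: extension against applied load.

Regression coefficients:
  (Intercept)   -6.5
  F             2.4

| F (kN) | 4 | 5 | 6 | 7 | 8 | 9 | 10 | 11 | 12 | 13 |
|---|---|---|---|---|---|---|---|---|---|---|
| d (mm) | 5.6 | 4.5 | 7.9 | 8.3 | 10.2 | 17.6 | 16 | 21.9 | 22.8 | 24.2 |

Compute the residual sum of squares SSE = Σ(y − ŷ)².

SSE = 30.5

F=4: ŷ = -6.5 + 2.4·4 = 3.1; r = 5.6 − 3.1 = 2.5
F=5: ŷ = -6.5 + 2.4·5 = 5.5; r = 4.5 − 5.5 = -1
F=6: ŷ = -6.5 + 2.4·6 = 7.9; r = 7.9 − 7.9 = 0
F=7: ŷ = -6.5 + 2.4·7 = 10.3; r = 8.3 − 10.3 = -2
F=8: ŷ = -6.5 + 2.4·8 = 12.7; r = 10.2 − 12.7 = -2.5
F=9: ŷ = -6.5 + 2.4·9 = 15.1; r = 17.6 − 15.1 = 2.5
F=10: ŷ = -6.5 + 2.4·10 = 17.5; r = 16 − 17.5 = -1.5
F=11: ŷ = -6.5 + 2.4·11 = 19.9; r = 21.9 − 19.9 = 2
F=12: ŷ = -6.5 + 2.4·12 = 22.3; r = 22.8 − 22.3 = 0.5
F=13: ŷ = -6.5 + 2.4·13 = 24.7; r = 24.2 − 24.7 = -0.5
SSE = 6.25 + 1 + 0 + 4 + 6.25 + 6.25 + 2.25 + 4 + 0.25 + 0.25 = 30.5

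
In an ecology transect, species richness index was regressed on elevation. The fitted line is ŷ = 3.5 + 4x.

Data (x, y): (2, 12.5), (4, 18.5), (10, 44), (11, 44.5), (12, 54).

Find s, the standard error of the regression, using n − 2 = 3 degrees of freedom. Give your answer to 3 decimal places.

s = 2.415

x=2: ŷ = 3.5 + 4·2 = 11.5; r = 12.5 − 11.5 = 1
x=4: ŷ = 3.5 + 4·4 = 19.5; r = 18.5 − 19.5 = -1
x=10: ŷ = 3.5 + 4·10 = 43.5; r = 44 − 43.5 = 0.5
x=11: ŷ = 3.5 + 4·11 = 47.5; r = 44.5 − 47.5 = -3
x=12: ŷ = 3.5 + 4·12 = 51.5; r = 54 − 51.5 = 2.5
SSE = 1 + 1 + 0.25 + 9 + 6.25 = 17.5
s = √(17.5/3) = √5.83333 ≈ 2.415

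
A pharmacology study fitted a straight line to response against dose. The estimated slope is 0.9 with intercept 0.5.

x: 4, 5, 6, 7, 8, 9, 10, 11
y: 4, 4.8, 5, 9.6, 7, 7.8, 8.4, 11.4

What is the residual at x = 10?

r = -1.1

ŷ = 0.5 + 0.9·10 = 9.5
r = 8.4 − 9.5 = -1.1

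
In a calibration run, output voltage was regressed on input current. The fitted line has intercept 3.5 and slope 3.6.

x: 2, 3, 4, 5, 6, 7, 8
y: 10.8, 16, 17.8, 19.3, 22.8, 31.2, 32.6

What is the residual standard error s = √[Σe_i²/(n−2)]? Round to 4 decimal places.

s = 1.9688

x=2: ŷ = 3.5 + 3.6·2 = 10.7; e = 10.8 − 10.7 = 0.1
x=3: ŷ = 3.5 + 3.6·3 = 14.3; e = 16 − 14.3 = 1.7
x=4: ŷ = 3.5 + 3.6·4 = 17.9; e = 17.8 − 17.9 = -0.1
x=5: ŷ = 3.5 + 3.6·5 = 21.5; e = 19.3 − 21.5 = -2.2
x=6: ŷ = 3.5 + 3.6·6 = 25.1; e = 22.8 − 25.1 = -2.3
x=7: ŷ = 3.5 + 3.6·7 = 28.7; e = 31.2 − 28.7 = 2.5
x=8: ŷ = 3.5 + 3.6·8 = 32.3; e = 32.6 − 32.3 = 0.3
SSE = 0.01 + 2.89 + 0.01 + 4.84 + 5.29 + 6.25 + 0.09 = 19.38
s = √(19.38/5) = √3.876 ≈ 1.9688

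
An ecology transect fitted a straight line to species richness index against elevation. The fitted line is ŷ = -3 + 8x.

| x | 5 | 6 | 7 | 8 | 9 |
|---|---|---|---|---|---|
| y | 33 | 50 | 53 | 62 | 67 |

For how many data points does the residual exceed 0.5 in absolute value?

x=5: ŷ = -3 + 8·5 = 37; r = 33 − 37 = -4
x=6: ŷ = -3 + 8·6 = 45; r = 50 − 45 = 5
x=7: ŷ = -3 + 8·7 = 53; r = 53 − 53 = 0
x=8: ŷ = -3 + 8·8 = 61; r = 62 − 61 = 1
x=9: ŷ = -3 + 8·9 = 69; r = 67 − 69 = -2
|r| > 0.5: x=5 (|r|=4), x=6 (|r|=5), x=8 (|r|=1), x=9 (|r|=2) → 4

4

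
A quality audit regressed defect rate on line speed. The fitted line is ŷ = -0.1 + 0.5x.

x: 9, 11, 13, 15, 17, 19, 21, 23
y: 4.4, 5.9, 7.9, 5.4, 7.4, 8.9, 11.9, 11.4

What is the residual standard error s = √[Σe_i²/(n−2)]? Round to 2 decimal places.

x=9: ŷ = -0.1 + 0.5·9 = 4.4; e = 4.4 − 4.4 = 0
x=11: ŷ = -0.1 + 0.5·11 = 5.4; e = 5.9 − 5.4 = 0.5
x=13: ŷ = -0.1 + 0.5·13 = 6.4; e = 7.9 − 6.4 = 1.5
x=15: ŷ = -0.1 + 0.5·15 = 7.4; e = 5.4 − 7.4 = -2
x=17: ŷ = -0.1 + 0.5·17 = 8.4; e = 7.4 − 8.4 = -1
x=19: ŷ = -0.1 + 0.5·19 = 9.4; e = 8.9 − 9.4 = -0.5
x=21: ŷ = -0.1 + 0.5·21 = 10.4; e = 11.9 − 10.4 = 1.5
x=23: ŷ = -0.1 + 0.5·23 = 11.4; e = 11.4 − 11.4 = 0
SSE = 0 + 0.25 + 2.25 + 4 + 1 + 0.25 + 2.25 + 0 = 10
s = √(10/6) = √1.66667 ≈ 1.29

s = 1.29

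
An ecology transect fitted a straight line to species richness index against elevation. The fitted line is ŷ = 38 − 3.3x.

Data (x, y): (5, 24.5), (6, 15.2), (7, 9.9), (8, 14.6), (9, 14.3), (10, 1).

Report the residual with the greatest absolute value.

x=5: ŷ = 38 − 3.3·5 = 21.5; r = 24.5 − 21.5 = 3
x=6: ŷ = 38 − 3.3·6 = 18.2; r = 15.2 − 18.2 = -3
x=7: ŷ = 38 − 3.3·7 = 14.9; r = 9.9 − 14.9 = -5
x=8: ŷ = 38 − 3.3·8 = 11.6; r = 14.6 − 11.6 = 3
x=9: ŷ = 38 − 3.3·9 = 8.3; r = 14.3 − 8.3 = 6
x=10: ŷ = 38 − 3.3·10 = 5; r = 1 − 5 = -4
Largest |r| is 6 at x = 9, residual 6.

r = 6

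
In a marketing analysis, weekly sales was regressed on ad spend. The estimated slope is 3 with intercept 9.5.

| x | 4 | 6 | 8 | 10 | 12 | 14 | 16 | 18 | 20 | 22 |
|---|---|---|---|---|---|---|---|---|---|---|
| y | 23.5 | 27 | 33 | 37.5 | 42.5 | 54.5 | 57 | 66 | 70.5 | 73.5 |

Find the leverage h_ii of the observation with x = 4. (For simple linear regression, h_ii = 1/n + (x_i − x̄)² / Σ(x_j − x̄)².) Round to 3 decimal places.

h = 0.345

x̄ = (4 + 6 + 8 + 10 + 12 + 14 + 16 + 18 + 20 + 22)/10 = 13
Σ(x − x̄)² = 81 + 49 + 25 + 9 + 1 + 1 + 9 + 25 + 49 + 81 = 330
h = 1/10 + (-9)²/330 = 0.1 + 0.245455 = 0.345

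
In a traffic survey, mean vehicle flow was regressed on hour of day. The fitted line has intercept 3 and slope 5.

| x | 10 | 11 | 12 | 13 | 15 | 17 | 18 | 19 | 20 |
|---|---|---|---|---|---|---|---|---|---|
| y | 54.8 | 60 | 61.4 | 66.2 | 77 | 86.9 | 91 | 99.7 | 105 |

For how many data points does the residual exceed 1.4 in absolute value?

7

x=10: ŷ = 3 + 5·10 = 53; e = 54.8 − 53 = 1.8
x=11: ŷ = 3 + 5·11 = 58; e = 60 − 58 = 2
x=12: ŷ = 3 + 5·12 = 63; e = 61.4 − 63 = -1.6
x=13: ŷ = 3 + 5·13 = 68; e = 66.2 − 68 = -1.8
x=15: ŷ = 3 + 5·15 = 78; e = 77 − 78 = -1
x=17: ŷ = 3 + 5·17 = 88; e = 86.9 − 88 = -1.1
x=18: ŷ = 3 + 5·18 = 93; e = 91 − 93 = -2
x=19: ŷ = 3 + 5·19 = 98; e = 99.7 − 98 = 1.7
x=20: ŷ = 3 + 5·20 = 103; e = 105 − 103 = 2
|e| > 1.4: x=10 (|e|=1.8), x=11 (|e|=2), x=12 (|e|=1.6), x=13 (|e|=1.8), x=18 (|e|=2), x=19 (|e|=1.7), x=20 (|e|=2) → 7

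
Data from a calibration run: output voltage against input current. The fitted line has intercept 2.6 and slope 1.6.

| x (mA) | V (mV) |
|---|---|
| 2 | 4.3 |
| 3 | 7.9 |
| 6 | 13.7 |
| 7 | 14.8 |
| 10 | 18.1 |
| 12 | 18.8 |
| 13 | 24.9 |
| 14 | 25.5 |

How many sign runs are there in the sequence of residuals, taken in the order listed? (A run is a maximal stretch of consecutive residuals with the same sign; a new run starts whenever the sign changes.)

4 runs

x=2: ŷ = 2.6 + 1.6·2 = 5.8; e = 4.3 − 5.8 = -1.5
x=3: ŷ = 2.6 + 1.6·3 = 7.4; e = 7.9 − 7.4 = 0.5
x=6: ŷ = 2.6 + 1.6·6 = 12.2; e = 13.7 − 12.2 = 1.5
x=7: ŷ = 2.6 + 1.6·7 = 13.8; e = 14.8 − 13.8 = 1
x=10: ŷ = 2.6 + 1.6·10 = 18.6; e = 18.1 − 18.6 = -0.5
x=12: ŷ = 2.6 + 1.6·12 = 21.8; e = 18.8 − 21.8 = -3
x=13: ŷ = 2.6 + 1.6·13 = 23.4; e = 24.9 − 23.4 = 1.5
x=14: ŷ = 2.6 + 1.6·14 = 25; e = 25.5 − 25 = 0.5
Signs: − + + + − − + +
Runs: −×1, +×3, −×2, +×2 → 4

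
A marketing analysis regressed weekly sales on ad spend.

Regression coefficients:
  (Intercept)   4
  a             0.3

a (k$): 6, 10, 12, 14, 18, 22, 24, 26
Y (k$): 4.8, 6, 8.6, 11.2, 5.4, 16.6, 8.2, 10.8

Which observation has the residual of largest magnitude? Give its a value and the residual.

a=6: Ŷ = 4 + 0.3·6 = 5.8; e = 4.8 − 5.8 = -1
a=10: Ŷ = 4 + 0.3·10 = 7; e = 6 − 7 = -1
a=12: Ŷ = 4 + 0.3·12 = 7.6; e = 8.6 − 7.6 = 1
a=14: Ŷ = 4 + 0.3·14 = 8.2; e = 11.2 − 8.2 = 3
a=18: Ŷ = 4 + 0.3·18 = 9.4; e = 5.4 − 9.4 = -4
a=22: Ŷ = 4 + 0.3·22 = 10.6; e = 16.6 − 10.6 = 6
a=24: Ŷ = 4 + 0.3·24 = 11.2; e = 8.2 − 11.2 = -3
a=26: Ŷ = 4 + 0.3·26 = 11.8; e = 10.8 − 11.8 = -1
Largest |e| is 6 at a = 22, residual 6.

a = 22, e = 6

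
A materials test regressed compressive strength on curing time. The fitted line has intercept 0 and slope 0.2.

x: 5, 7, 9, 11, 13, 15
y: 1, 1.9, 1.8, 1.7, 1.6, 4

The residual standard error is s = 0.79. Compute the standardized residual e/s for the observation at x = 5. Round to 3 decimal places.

0.000

ŷ = 0.2·5 = 1
e = 1 − 1 = 0
e/s = 0 / 0.79 = 0.000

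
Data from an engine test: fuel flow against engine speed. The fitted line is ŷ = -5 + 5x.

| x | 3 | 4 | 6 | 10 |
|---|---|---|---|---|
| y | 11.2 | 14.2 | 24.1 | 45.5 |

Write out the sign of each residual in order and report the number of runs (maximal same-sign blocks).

3 runs

x=3: ŷ = -5 + 5·3 = 10; r = 11.2 − 10 = 1.2
x=4: ŷ = -5 + 5·4 = 15; r = 14.2 − 15 = -0.8
x=6: ŷ = -5 + 5·6 = 25; r = 24.1 − 25 = -0.9
x=10: ŷ = -5 + 5·10 = 45; r = 45.5 − 45 = 0.5
Signs: + − − +
Runs: +×1, −×2, +×1 → 3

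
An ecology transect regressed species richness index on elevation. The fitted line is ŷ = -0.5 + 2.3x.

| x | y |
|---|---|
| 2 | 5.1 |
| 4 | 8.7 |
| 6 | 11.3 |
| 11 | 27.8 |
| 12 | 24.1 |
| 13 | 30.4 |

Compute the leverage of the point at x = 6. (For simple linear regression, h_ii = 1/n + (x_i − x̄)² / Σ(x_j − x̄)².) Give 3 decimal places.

x̄ = (2 + 4 + 6 + 11 + 12 + 13)/6 = 8
Σ(x − x̄)² = 36 + 16 + 4 + 9 + 16 + 25 = 106
h = 1/6 + (-2)²/106 = 0.166667 + 0.0377358 = 0.204

h = 0.204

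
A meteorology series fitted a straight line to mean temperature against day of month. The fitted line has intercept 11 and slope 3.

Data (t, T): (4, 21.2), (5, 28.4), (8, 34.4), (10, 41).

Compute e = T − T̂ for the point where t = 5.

T̂ = 11 + 3·5 = 26
e = 28.4 − 26 = 2.4

e = 2.4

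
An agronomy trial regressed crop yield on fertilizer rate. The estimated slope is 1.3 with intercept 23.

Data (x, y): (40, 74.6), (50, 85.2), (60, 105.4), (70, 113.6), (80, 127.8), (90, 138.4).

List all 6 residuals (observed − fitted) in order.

x=40: ŷ = 23 + 1.3·40 = 75; e = 74.6 − 75 = -0.4
x=50: ŷ = 23 + 1.3·50 = 88; e = 85.2 − 88 = -2.8
x=60: ŷ = 23 + 1.3·60 = 101; e = 105.4 − 101 = 4.4
x=70: ŷ = 23 + 1.3·70 = 114; e = 113.6 − 114 = -0.4
x=80: ŷ = 23 + 1.3·80 = 127; e = 127.8 − 127 = 0.8
x=90: ŷ = 23 + 1.3·90 = 140; e = 138.4 − 140 = -1.6

-0.4, -2.8, 4.4, -0.4, 0.8, -1.6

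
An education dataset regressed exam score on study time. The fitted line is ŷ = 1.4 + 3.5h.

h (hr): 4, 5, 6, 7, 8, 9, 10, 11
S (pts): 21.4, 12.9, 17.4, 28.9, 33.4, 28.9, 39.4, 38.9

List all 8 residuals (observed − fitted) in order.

h=4: ŷ = 1.4 + 3.5·4 = 15.4; e = 21.4 − 15.4 = 6
h=5: ŷ = 1.4 + 3.5·5 = 18.9; e = 12.9 − 18.9 = -6
h=6: ŷ = 1.4 + 3.5·6 = 22.4; e = 17.4 − 22.4 = -5
h=7: ŷ = 1.4 + 3.5·7 = 25.9; e = 28.9 − 25.9 = 3
h=8: ŷ = 1.4 + 3.5·8 = 29.4; e = 33.4 − 29.4 = 4
h=9: ŷ = 1.4 + 3.5·9 = 32.9; e = 28.9 − 32.9 = -4
h=10: ŷ = 1.4 + 3.5·10 = 36.4; e = 39.4 − 36.4 = 3
h=11: ŷ = 1.4 + 3.5·11 = 39.9; e = 38.9 − 39.9 = -1

6, -6, -5, 3, 4, -4, 3, -1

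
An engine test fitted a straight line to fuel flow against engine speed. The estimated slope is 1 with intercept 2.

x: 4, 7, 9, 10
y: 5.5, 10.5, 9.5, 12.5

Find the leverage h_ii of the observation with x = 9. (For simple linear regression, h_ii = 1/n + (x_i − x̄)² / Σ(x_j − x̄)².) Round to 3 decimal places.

x̄ = (4 + 7 + 9 + 10)/4 = 7.5
Σ(x − x̄)² = 12.25 + 0.25 + 2.25 + 6.25 = 21
h = 1/4 + (1.5)²/21 = 0.25 + 0.107143 = 0.357

h = 0.357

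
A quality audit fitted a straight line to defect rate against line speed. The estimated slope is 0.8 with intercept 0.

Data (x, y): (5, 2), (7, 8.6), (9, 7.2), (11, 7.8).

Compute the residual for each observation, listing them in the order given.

x=5: ŷ = 0.8·5 = 4; e = 2 − 4 = -2
x=7: ŷ = 0.8·7 = 5.6; e = 8.6 − 5.6 = 3
x=9: ŷ = 0.8·9 = 7.2; e = 7.2 − 7.2 = 0
x=11: ŷ = 0.8·11 = 8.8; e = 7.8 − 8.8 = -1

-2, 3, 0, -1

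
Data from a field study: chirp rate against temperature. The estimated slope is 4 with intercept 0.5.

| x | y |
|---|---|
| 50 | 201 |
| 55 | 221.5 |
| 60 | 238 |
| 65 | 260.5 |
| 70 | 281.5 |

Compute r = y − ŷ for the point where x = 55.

r = 1

ŷ = 0.5 + 4·55 = 220.5
r = 221.5 − 220.5 = 1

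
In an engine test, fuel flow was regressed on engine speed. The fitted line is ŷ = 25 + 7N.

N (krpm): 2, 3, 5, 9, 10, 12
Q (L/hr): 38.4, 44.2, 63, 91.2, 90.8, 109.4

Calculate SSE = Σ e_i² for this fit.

N=2: ŷ = 25 + 7·2 = 39; e = 38.4 − 39 = -0.6
N=3: ŷ = 25 + 7·3 = 46; e = 44.2 − 46 = -1.8
N=5: ŷ = 25 + 7·5 = 60; e = 63 − 60 = 3
N=9: ŷ = 25 + 7·9 = 88; e = 91.2 − 88 = 3.2
N=10: ŷ = 25 + 7·10 = 95; e = 90.8 − 95 = -4.2
N=12: ŷ = 25 + 7·12 = 109; e = 109.4 − 109 = 0.4
SSE = 0.36 + 3.24 + 9 + 10.24 + 17.64 + 0.16 = 40.64

SSE = 40.64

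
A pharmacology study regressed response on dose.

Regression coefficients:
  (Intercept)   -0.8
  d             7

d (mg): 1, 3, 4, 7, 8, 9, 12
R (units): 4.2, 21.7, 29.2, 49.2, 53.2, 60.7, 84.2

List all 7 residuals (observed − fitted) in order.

d=1: ŷ = -0.8 + 7·1 = 6.2; e = 4.2 − 6.2 = -2
d=3: ŷ = -0.8 + 7·3 = 20.2; e = 21.7 − 20.2 = 1.5
d=4: ŷ = -0.8 + 7·4 = 27.2; e = 29.2 − 27.2 = 2
d=7: ŷ = -0.8 + 7·7 = 48.2; e = 49.2 − 48.2 = 1
d=8: ŷ = -0.8 + 7·8 = 55.2; e = 53.2 − 55.2 = -2
d=9: ŷ = -0.8 + 7·9 = 62.2; e = 60.7 − 62.2 = -1.5
d=12: ŷ = -0.8 + 7·12 = 83.2; e = 84.2 − 83.2 = 1

-2, 1.5, 2, 1, -2, -1.5, 1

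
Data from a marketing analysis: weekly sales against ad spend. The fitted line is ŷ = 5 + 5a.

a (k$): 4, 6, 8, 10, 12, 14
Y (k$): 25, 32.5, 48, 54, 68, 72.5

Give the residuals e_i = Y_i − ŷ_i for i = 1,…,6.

a=4: ŷ = 5 + 5·4 = 25; e = 25 − 25 = 0
a=6: ŷ = 5 + 5·6 = 35; e = 32.5 − 35 = -2.5
a=8: ŷ = 5 + 5·8 = 45; e = 48 − 45 = 3
a=10: ŷ = 5 + 5·10 = 55; e = 54 − 55 = -1
a=12: ŷ = 5 + 5·12 = 65; e = 68 − 65 = 3
a=14: ŷ = 5 + 5·14 = 75; e = 72.5 − 75 = -2.5

0, -2.5, 3, -1, 3, -2.5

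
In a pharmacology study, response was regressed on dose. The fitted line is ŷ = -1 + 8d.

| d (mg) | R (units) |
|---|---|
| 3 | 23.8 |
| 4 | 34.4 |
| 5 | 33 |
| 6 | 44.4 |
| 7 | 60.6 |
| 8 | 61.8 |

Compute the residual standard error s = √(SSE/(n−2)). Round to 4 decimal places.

d=3: ŷ = -1 + 8·3 = 23; e = 23.8 − 23 = 0.8
d=4: ŷ = -1 + 8·4 = 31; e = 34.4 − 31 = 3.4
d=5: ŷ = -1 + 8·5 = 39; e = 33 − 39 = -6
d=6: ŷ = -1 + 8·6 = 47; e = 44.4 − 47 = -2.6
d=7: ŷ = -1 + 8·7 = 55; e = 60.6 − 55 = 5.6
d=8: ŷ = -1 + 8·8 = 63; e = 61.8 − 63 = -1.2
SSE = 0.64 + 11.56 + 36 + 6.76 + 31.36 + 1.44 = 87.76
s = √(87.76/4) = √21.94 ≈ 4.6840

s = 4.6840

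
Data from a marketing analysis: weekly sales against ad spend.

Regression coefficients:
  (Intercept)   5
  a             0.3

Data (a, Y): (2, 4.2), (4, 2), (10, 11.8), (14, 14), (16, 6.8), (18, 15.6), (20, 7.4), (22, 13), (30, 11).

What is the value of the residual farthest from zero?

a=2: ŷ = 5 + 0.3·2 = 5.6; e = 4.2 − 5.6 = -1.4
a=4: ŷ = 5 + 0.3·4 = 6.2; e = 2 − 6.2 = -4.2
a=10: ŷ = 5 + 0.3·10 = 8; e = 11.8 − 8 = 3.8
a=14: ŷ = 5 + 0.3·14 = 9.2; e = 14 − 9.2 = 4.8
a=16: ŷ = 5 + 0.3·16 = 9.8; e = 6.8 − 9.8 = -3
a=18: ŷ = 5 + 0.3·18 = 10.4; e = 15.6 − 10.4 = 5.2
a=20: ŷ = 5 + 0.3·20 = 11; e = 7.4 − 11 = -3.6
a=22: ŷ = 5 + 0.3·22 = 11.6; e = 13 − 11.6 = 1.4
a=30: ŷ = 5 + 0.3·30 = 14; e = 11 − 14 = -3
Largest |e| is 5.2 at a = 18, residual 5.2.

e = 5.2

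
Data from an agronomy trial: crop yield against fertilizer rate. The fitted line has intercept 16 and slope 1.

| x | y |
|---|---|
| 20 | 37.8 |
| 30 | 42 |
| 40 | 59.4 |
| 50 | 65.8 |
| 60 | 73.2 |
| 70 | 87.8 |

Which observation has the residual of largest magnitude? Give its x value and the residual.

x=20: ŷ = 16 + 20 = 36; r = 37.8 − 36 = 1.8
x=30: ŷ = 16 + 30 = 46; r = 42 − 46 = -4
x=40: ŷ = 16 + 40 = 56; r = 59.4 − 56 = 3.4
x=50: ŷ = 16 + 50 = 66; r = 65.8 − 66 = -0.2
x=60: ŷ = 16 + 60 = 76; r = 73.2 − 76 = -2.8
x=70: ŷ = 16 + 70 = 86; r = 87.8 − 86 = 1.8
Largest |r| is 4 at x = 30, residual -4.

x = 30, r = -4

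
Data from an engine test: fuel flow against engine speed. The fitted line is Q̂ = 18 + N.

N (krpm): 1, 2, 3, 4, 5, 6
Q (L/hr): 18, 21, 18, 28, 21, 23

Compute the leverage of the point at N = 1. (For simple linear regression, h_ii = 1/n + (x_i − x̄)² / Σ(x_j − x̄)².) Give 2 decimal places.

N̄ = (1 + 2 + 3 + 4 + 5 + 6)/6 = 3.5
Σ(N − N̄)² = 6.25 + 2.25 + 0.25 + 0.25 + 2.25 + 6.25 = 17.5
h = 1/6 + (-2.5)²/17.5 = 0.166667 + 0.357143 = 0.52

h = 0.52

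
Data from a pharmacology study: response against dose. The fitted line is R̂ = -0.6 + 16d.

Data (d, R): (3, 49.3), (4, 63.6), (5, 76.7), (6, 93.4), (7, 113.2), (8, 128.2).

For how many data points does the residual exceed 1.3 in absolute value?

d=3: R̂ = -0.6 + 16·3 = 47.4; e = 49.3 − 47.4 = 1.9
d=4: R̂ = -0.6 + 16·4 = 63.4; e = 63.6 − 63.4 = 0.2
d=5: R̂ = -0.6 + 16·5 = 79.4; e = 76.7 − 79.4 = -2.7
d=6: R̂ = -0.6 + 16·6 = 95.4; e = 93.4 − 95.4 = -2
d=7: R̂ = -0.6 + 16·7 = 111.4; e = 113.2 − 111.4 = 1.8
d=8: R̂ = -0.6 + 16·8 = 127.4; e = 128.2 − 127.4 = 0.8
|e| > 1.3: d=3 (|e|=1.9), d=5 (|e|=2.7), d=6 (|e|=2), d=7 (|e|=1.8) → 4

4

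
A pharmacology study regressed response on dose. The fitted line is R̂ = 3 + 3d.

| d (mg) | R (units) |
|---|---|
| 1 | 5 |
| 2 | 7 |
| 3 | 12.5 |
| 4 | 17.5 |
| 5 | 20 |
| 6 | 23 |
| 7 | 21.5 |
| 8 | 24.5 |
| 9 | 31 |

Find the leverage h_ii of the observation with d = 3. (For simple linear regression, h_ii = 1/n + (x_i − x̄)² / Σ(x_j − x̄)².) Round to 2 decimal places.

h = 0.18

d̄ = (1 + 2 + 3 + 4 + 5 + 6 + 7 + 8 + 9)/9 = 5
Σ(d − d̄)² = 16 + 9 + 4 + 1 + 0 + 1 + 4 + 9 + 16 = 60
h = 1/9 + (-2)²/60 = 0.111111 + 0.0666667 = 0.18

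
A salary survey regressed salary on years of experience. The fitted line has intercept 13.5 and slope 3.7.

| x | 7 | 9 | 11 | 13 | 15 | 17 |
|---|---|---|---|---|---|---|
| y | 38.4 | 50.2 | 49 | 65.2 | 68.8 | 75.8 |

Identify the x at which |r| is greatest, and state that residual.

x=7: ŷ = 13.5 + 3.7·7 = 39.4; r = 38.4 − 39.4 = -1
x=9: ŷ = 13.5 + 3.7·9 = 46.8; r = 50.2 − 46.8 = 3.4
x=11: ŷ = 13.5 + 3.7·11 = 54.2; r = 49 − 54.2 = -5.2
x=13: ŷ = 13.5 + 3.7·13 = 61.6; r = 65.2 − 61.6 = 3.6
x=15: ŷ = 13.5 + 3.7·15 = 69; r = 68.8 − 69 = -0.2
x=17: ŷ = 13.5 + 3.7·17 = 76.4; r = 75.8 − 76.4 = -0.6
Largest |r| is 5.2 at x = 11, residual -5.2.

x = 11, r = -5.2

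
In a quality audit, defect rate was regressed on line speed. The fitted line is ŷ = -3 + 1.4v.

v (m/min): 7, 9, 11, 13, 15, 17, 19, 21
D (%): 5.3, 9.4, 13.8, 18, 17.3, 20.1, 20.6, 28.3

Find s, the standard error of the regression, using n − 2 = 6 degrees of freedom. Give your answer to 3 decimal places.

s = 2.069

v=7: ŷ = -3 + 1.4·7 = 6.8; r = 5.3 − 6.8 = -1.5
v=9: ŷ = -3 + 1.4·9 = 9.6; r = 9.4 − 9.6 = -0.2
v=11: ŷ = -3 + 1.4·11 = 12.4; r = 13.8 − 12.4 = 1.4
v=13: ŷ = -3 + 1.4·13 = 15.2; r = 18 − 15.2 = 2.8
v=15: ŷ = -3 + 1.4·15 = 18; r = 17.3 − 18 = -0.7
v=17: ŷ = -3 + 1.4·17 = 20.8; r = 20.1 − 20.8 = -0.7
v=19: ŷ = -3 + 1.4·19 = 23.6; r = 20.6 − 23.6 = -3
v=21: ŷ = -3 + 1.4·21 = 26.4; r = 28.3 − 26.4 = 1.9
SSE = 2.25 + 0.04 + 1.96 + 7.84 + 0.49 + 0.49 + 9 + 3.61 = 25.68
s = √(25.68/6) = √4.28 ≈ 2.069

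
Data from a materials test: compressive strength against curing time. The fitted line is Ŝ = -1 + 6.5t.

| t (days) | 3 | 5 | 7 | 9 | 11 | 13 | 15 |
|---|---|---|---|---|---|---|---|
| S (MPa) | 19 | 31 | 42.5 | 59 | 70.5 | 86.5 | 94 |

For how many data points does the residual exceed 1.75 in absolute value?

t=3: Ŝ = -1 + 6.5·3 = 18.5; r = 19 − 18.5 = 0.5
t=5: Ŝ = -1 + 6.5·5 = 31.5; r = 31 − 31.5 = -0.5
t=7: Ŝ = -1 + 6.5·7 = 44.5; r = 42.5 − 44.5 = -2
t=9: Ŝ = -1 + 6.5·9 = 57.5; r = 59 − 57.5 = 1.5
t=11: Ŝ = -1 + 6.5·11 = 70.5; r = 70.5 − 70.5 = 0
t=13: Ŝ = -1 + 6.5·13 = 83.5; r = 86.5 − 83.5 = 3
t=15: Ŝ = -1 + 6.5·15 = 96.5; r = 94 − 96.5 = -2.5
|r| > 1.75: t=7 (|r|=2), t=13 (|r|=3), t=15 (|r|=2.5) → 3

3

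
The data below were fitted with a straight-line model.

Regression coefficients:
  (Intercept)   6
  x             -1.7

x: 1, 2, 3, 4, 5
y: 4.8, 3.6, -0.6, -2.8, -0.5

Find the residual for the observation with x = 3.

r = -1.5

ŷ = 6 − 1.7·3 = 0.9
r = -0.6 − 0.9 = -1.5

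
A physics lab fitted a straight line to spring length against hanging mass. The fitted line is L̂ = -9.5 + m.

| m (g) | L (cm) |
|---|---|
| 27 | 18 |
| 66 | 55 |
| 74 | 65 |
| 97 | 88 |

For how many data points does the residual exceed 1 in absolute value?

m=27: L̂ = -9.5 + 27 = 17.5; e = 18 − 17.5 = 0.5
m=66: L̂ = -9.5 + 66 = 56.5; e = 55 − 56.5 = -1.5
m=74: L̂ = -9.5 + 74 = 64.5; e = 65 − 64.5 = 0.5
m=97: L̂ = -9.5 + 97 = 87.5; e = 88 − 87.5 = 0.5
|e| > 1: m=66 (|e|=1.5) → 1

1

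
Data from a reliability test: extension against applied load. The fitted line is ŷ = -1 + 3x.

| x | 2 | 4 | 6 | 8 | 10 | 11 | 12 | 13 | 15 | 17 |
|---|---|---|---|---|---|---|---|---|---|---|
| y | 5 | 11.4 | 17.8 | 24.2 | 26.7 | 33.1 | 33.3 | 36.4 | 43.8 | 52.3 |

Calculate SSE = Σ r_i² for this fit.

SSE = 19.52

x=2: ŷ = -1 + 3·2 = 5; r = 5 − 5 = 0
x=4: ŷ = -1 + 3·4 = 11; r = 11.4 − 11 = 0.4
x=6: ŷ = -1 + 3·6 = 17; r = 17.8 − 17 = 0.8
x=8: ŷ = -1 + 3·8 = 23; r = 24.2 − 23 = 1.2
x=10: ŷ = -1 + 3·10 = 29; r = 26.7 − 29 = -2.3
x=11: ŷ = -1 + 3·11 = 32; r = 33.1 − 32 = 1.1
x=12: ŷ = -1 + 3·12 = 35; r = 33.3 − 35 = -1.7
x=13: ŷ = -1 + 3·13 = 38; r = 36.4 − 38 = -1.6
x=15: ŷ = -1 + 3·15 = 44; r = 43.8 − 44 = -0.2
x=17: ŷ = -1 + 3·17 = 50; r = 52.3 − 50 = 2.3
SSE = 0 + 0.16 + 0.64 + 1.44 + 5.29 + 1.21 + 2.89 + 2.56 + 0.04 + 5.29 = 19.52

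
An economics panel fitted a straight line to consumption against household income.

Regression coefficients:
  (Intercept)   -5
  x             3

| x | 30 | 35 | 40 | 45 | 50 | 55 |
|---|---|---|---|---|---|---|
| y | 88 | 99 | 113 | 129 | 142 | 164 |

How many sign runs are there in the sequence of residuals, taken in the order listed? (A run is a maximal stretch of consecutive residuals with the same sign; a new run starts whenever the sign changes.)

x=30: ŷ = -5 + 3·30 = 85; r = 88 − 85 = 3
x=35: ŷ = -5 + 3·35 = 100; r = 99 − 100 = -1
x=40: ŷ = -5 + 3·40 = 115; r = 113 − 115 = -2
x=45: ŷ = -5 + 3·45 = 130; r = 129 − 130 = -1
x=50: ŷ = -5 + 3·50 = 145; r = 142 − 145 = -3
x=55: ŷ = -5 + 3·55 = 160; r = 164 − 160 = 4
Signs: + − − − − +
Runs: +×1, −×4, +×1 → 3

3 runs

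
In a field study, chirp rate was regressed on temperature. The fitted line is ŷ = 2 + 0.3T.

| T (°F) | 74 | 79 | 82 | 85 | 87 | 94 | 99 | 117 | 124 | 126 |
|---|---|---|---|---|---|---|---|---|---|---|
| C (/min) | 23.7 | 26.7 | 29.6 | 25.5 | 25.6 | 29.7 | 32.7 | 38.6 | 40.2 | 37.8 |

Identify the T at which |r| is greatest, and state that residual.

T = 82, r = 3

T=74: ŷ = 2 + 0.3·74 = 24.2; r = 23.7 − 24.2 = -0.5
T=79: ŷ = 2 + 0.3·79 = 25.7; r = 26.7 − 25.7 = 1
T=82: ŷ = 2 + 0.3·82 = 26.6; r = 29.6 − 26.6 = 3
T=85: ŷ = 2 + 0.3·85 = 27.5; r = 25.5 − 27.5 = -2
T=87: ŷ = 2 + 0.3·87 = 28.1; r = 25.6 − 28.1 = -2.5
T=94: ŷ = 2 + 0.3·94 = 30.2; r = 29.7 − 30.2 = -0.5
T=99: ŷ = 2 + 0.3·99 = 31.7; r = 32.7 − 31.7 = 1
T=117: ŷ = 2 + 0.3·117 = 37.1; r = 38.6 − 37.1 = 1.5
T=124: ŷ = 2 + 0.3·124 = 39.2; r = 40.2 − 39.2 = 1
T=126: ŷ = 2 + 0.3·126 = 39.8; r = 37.8 − 39.8 = -2
Largest |r| is 3 at T = 82, residual 3.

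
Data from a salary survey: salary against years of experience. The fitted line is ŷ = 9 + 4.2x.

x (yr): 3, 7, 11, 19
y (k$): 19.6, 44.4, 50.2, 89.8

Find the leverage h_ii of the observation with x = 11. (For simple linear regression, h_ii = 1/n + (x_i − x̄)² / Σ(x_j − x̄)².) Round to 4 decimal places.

x̄ = (3 + 7 + 11 + 19)/4 = 10
Σ(x − x̄)² = 49 + 9 + 1 + 81 = 140
h = 1/4 + (1)²/140 = 0.25 + 0.00714286 = 0.2571

h = 0.2571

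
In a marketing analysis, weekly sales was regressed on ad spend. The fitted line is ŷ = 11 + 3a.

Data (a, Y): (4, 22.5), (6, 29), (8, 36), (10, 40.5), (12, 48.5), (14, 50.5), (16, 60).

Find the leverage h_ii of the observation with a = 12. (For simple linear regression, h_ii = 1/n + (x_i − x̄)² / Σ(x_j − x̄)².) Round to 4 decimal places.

h = 0.1786

ā = (4 + 6 + 8 + 10 + 12 + 14 + 16)/7 = 10
Σ(a − ā)² = 36 + 16 + 4 + 0 + 4 + 16 + 36 = 112
h = 1/7 + (2)²/112 = 0.142857 + 0.0357143 = 0.1786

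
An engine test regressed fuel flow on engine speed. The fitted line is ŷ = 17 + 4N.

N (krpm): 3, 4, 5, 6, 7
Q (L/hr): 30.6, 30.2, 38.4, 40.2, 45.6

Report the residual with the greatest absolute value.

e = -2.8

N=3: ŷ = 17 + 4·3 = 29; e = 30.6 − 29 = 1.6
N=4: ŷ = 17 + 4·4 = 33; e = 30.2 − 33 = -2.8
N=5: ŷ = 17 + 4·5 = 37; e = 38.4 − 37 = 1.4
N=6: ŷ = 17 + 4·6 = 41; e = 40.2 − 41 = -0.8
N=7: ŷ = 17 + 4·7 = 45; e = 45.6 − 45 = 0.6
Largest |e| is 2.8 at N = 4, residual -2.8.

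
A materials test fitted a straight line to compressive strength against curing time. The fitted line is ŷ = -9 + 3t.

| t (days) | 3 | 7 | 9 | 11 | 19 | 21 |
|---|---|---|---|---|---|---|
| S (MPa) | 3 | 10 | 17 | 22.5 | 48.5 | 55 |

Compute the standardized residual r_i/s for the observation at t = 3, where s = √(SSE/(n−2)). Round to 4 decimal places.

t=3: ŷ = -9 + 3·3 = 0; r = 3 − 0 = 3
t=7: ŷ = -9 + 3·7 = 12; r = 10 − 12 = -2
t=9: ŷ = -9 + 3·9 = 18; r = 17 − 18 = -1
t=11: ŷ = -9 + 3·11 = 24; r = 22.5 − 24 = -1.5
t=19: ŷ = -9 + 3·19 = 48; r = 48.5 − 48 = 0.5
t=21: ŷ = -9 + 3·21 = 54; r = 55 − 54 = 1
SSE = 9 + 4 + 1 + 2.25 + 0.25 + 1 = 17.5
s = √(17.5/4) = 2.09165
r/s = 3 / 2.09165 = 1.4343

1.4343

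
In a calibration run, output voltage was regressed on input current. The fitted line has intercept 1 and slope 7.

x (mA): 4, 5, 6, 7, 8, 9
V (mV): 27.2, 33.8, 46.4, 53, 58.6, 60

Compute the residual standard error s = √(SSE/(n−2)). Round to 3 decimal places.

x=4: ŷ = 1 + 7·4 = 29; e = 27.2 − 29 = -1.8
x=5: ŷ = 1 + 7·5 = 36; e = 33.8 − 36 = -2.2
x=6: ŷ = 1 + 7·6 = 43; e = 46.4 − 43 = 3.4
x=7: ŷ = 1 + 7·7 = 50; e = 53 − 50 = 3
x=8: ŷ = 1 + 7·8 = 57; e = 58.6 − 57 = 1.6
x=9: ŷ = 1 + 7·9 = 64; e = 60 − 64 = -4
SSE = 3.24 + 4.84 + 11.56 + 9 + 2.56 + 16 = 47.2
s = √(47.2/4) = √11.8 ≈ 3.435

s = 3.435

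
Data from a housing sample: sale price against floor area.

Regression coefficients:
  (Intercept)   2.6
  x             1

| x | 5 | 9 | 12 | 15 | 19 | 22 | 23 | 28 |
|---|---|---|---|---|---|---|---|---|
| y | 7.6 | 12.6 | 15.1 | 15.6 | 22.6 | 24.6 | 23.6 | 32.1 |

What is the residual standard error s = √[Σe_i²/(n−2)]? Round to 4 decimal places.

x=5: ŷ = 2.6 + 5 = 7.6; e = 7.6 − 7.6 = 0
x=9: ŷ = 2.6 + 9 = 11.6; e = 12.6 − 11.6 = 1
x=12: ŷ = 2.6 + 12 = 14.6; e = 15.1 − 14.6 = 0.5
x=15: ŷ = 2.6 + 15 = 17.6; e = 15.6 − 17.6 = -2
x=19: ŷ = 2.6 + 19 = 21.6; e = 22.6 − 21.6 = 1
x=22: ŷ = 2.6 + 22 = 24.6; e = 24.6 − 24.6 = 0
x=23: ŷ = 2.6 + 23 = 25.6; e = 23.6 − 25.6 = -2
x=28: ŷ = 2.6 + 28 = 30.6; e = 32.1 − 30.6 = 1.5
SSE = 0 + 1 + 0.25 + 4 + 1 + 0 + 4 + 2.25 = 12.5
s = √(12.5/6) = √2.08333 ≈ 1.4434

s = 1.4434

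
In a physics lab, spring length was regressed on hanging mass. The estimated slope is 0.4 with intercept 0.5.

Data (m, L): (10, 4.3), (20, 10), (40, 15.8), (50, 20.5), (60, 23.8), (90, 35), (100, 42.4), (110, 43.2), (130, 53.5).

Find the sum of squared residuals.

m=10: ŷ = 0.5 + 0.4·10 = 4.5; r = 4.3 − 4.5 = -0.2
m=20: ŷ = 0.5 + 0.4·20 = 8.5; r = 10 − 8.5 = 1.5
m=40: ŷ = 0.5 + 0.4·40 = 16.5; r = 15.8 − 16.5 = -0.7
m=50: ŷ = 0.5 + 0.4·50 = 20.5; r = 20.5 − 20.5 = 0
m=60: ŷ = 0.5 + 0.4·60 = 24.5; r = 23.8 − 24.5 = -0.7
m=90: ŷ = 0.5 + 0.4·90 = 36.5; r = 35 − 36.5 = -1.5
m=100: ŷ = 0.5 + 0.4·100 = 40.5; r = 42.4 − 40.5 = 1.9
m=110: ŷ = 0.5 + 0.4·110 = 44.5; r = 43.2 − 44.5 = -1.3
m=130: ŷ = 0.5 + 0.4·130 = 52.5; r = 53.5 − 52.5 = 1
SSE = 0.04 + 2.25 + 0.49 + 0 + 0.49 + 2.25 + 3.61 + 1.69 + 1 = 11.82

SSE = 11.82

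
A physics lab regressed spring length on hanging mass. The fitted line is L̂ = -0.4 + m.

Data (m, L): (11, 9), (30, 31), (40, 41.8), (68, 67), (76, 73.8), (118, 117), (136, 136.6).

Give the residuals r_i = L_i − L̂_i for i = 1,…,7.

-1.6, 1.4, 2.2, -0.6, -1.8, -0.6, 1

m=11: L̂ = -0.4 + 11 = 10.6; r = 9 − 10.6 = -1.6
m=30: L̂ = -0.4 + 30 = 29.6; r = 31 − 29.6 = 1.4
m=40: L̂ = -0.4 + 40 = 39.6; r = 41.8 − 39.6 = 2.2
m=68: L̂ = -0.4 + 68 = 67.6; r = 67 − 67.6 = -0.6
m=76: L̂ = -0.4 + 76 = 75.6; r = 73.8 − 75.6 = -1.8
m=118: L̂ = -0.4 + 118 = 117.6; r = 117 − 117.6 = -0.6
m=136: L̂ = -0.4 + 136 = 135.6; r = 136.6 − 135.6 = 1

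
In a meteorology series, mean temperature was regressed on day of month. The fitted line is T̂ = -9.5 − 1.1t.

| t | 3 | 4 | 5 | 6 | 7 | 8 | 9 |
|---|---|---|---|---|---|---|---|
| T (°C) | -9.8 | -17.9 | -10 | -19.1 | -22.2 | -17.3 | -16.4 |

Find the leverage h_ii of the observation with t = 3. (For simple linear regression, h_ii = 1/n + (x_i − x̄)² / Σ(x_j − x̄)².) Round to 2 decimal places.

h = 0.46

t̄ = (3 + 4 + 5 + 6 + 7 + 8 + 9)/7 = 6
Σ(t − t̄)² = 9 + 4 + 1 + 0 + 1 + 4 + 9 = 28
h = 1/7 + (-3)²/28 = 0.142857 + 0.321429 = 0.46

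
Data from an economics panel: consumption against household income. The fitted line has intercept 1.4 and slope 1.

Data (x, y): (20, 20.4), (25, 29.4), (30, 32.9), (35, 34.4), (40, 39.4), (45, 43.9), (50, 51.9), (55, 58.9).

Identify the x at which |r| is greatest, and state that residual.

x = 25, r = 3

x=20: ŷ = 1.4 + 20 = 21.4; r = 20.4 − 21.4 = -1
x=25: ŷ = 1.4 + 25 = 26.4; r = 29.4 − 26.4 = 3
x=30: ŷ = 1.4 + 30 = 31.4; r = 32.9 − 31.4 = 1.5
x=35: ŷ = 1.4 + 35 = 36.4; r = 34.4 − 36.4 = -2
x=40: ŷ = 1.4 + 40 = 41.4; r = 39.4 − 41.4 = -2
x=45: ŷ = 1.4 + 45 = 46.4; r = 43.9 − 46.4 = -2.5
x=50: ŷ = 1.4 + 50 = 51.4; r = 51.9 − 51.4 = 0.5
x=55: ŷ = 1.4 + 55 = 56.4; r = 58.9 − 56.4 = 2.5
Largest |r| is 3 at x = 25, residual 3.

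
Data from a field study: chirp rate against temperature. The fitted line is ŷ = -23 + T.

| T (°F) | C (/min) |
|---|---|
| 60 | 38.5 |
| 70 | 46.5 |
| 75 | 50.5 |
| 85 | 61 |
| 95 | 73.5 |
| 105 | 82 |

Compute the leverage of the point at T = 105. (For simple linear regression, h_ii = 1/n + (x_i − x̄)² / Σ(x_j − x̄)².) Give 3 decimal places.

T̄ = (60 + 70 + 75 + 85 + 95 + 105)/6 = 81.6667
Σ(T − T̄)² = 469.444 + 136.111 + 44.4444 + 11.1111 + 177.778 + 544.444 = 1383.33
h = 1/6 + (23.3333)²/1383.33 = 0.166667 + 0.393574 = 0.560

h = 0.560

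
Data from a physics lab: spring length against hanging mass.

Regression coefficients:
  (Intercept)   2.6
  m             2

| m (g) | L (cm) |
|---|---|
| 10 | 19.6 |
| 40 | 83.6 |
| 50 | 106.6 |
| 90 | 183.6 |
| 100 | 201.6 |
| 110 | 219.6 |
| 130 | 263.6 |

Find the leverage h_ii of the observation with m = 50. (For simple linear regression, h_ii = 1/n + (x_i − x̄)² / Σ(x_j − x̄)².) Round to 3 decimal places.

h = 0.202

m̄ = (10 + 40 + 50 + 90 + 100 + 110 + 130)/7 = 75.7143
Σ(m − m̄)² = 4318.37 + 1275.51 + 661.224 + 204.082 + 589.796 + 1175.51 + 2946.94 = 11171.4
h = 1/7 + (-25.7143)²/11171.4 = 0.142857 + 0.0591889 = 0.202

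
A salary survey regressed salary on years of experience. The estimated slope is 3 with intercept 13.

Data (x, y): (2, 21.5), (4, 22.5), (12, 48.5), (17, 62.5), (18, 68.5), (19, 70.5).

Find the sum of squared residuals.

x=2: ŷ = 13 + 3·2 = 19; r = 21.5 − 19 = 2.5
x=4: ŷ = 13 + 3·4 = 25; r = 22.5 − 25 = -2.5
x=12: ŷ = 13 + 3·12 = 49; r = 48.5 − 49 = -0.5
x=17: ŷ = 13 + 3·17 = 64; r = 62.5 − 64 = -1.5
x=18: ŷ = 13 + 3·18 = 67; r = 68.5 − 67 = 1.5
x=19: ŷ = 13 + 3·19 = 70; r = 70.5 − 70 = 0.5
SSE = 6.25 + 6.25 + 0.25 + 2.25 + 2.25 + 0.25 = 17.5

SSE = 17.5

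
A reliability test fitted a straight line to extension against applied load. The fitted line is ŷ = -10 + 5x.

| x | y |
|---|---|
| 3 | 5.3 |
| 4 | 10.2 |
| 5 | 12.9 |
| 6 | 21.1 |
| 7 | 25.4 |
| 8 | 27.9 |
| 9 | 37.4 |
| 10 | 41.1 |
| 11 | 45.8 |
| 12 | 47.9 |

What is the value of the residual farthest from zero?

x=3: ŷ = -10 + 5·3 = 5; r = 5.3 − 5 = 0.3
x=4: ŷ = -10 + 5·4 = 10; r = 10.2 − 10 = 0.2
x=5: ŷ = -10 + 5·5 = 15; r = 12.9 − 15 = -2.1
x=6: ŷ = -10 + 5·6 = 20; r = 21.1 − 20 = 1.1
x=7: ŷ = -10 + 5·7 = 25; r = 25.4 − 25 = 0.4
x=8: ŷ = -10 + 5·8 = 30; r = 27.9 − 30 = -2.1
x=9: ŷ = -10 + 5·9 = 35; r = 37.4 − 35 = 2.4
x=10: ŷ = -10 + 5·10 = 40; r = 41.1 − 40 = 1.1
x=11: ŷ = -10 + 5·11 = 45; r = 45.8 − 45 = 0.8
x=12: ŷ = -10 + 5·12 = 50; r = 47.9 − 50 = -2.1
Largest |r| is 2.4 at x = 9, residual 2.4.

r = 2.4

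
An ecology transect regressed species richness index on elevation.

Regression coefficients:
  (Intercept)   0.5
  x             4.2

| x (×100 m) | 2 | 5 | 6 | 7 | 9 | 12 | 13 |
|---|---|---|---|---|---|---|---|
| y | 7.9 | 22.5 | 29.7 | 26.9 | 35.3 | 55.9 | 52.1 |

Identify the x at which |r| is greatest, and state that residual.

x = 12, r = 5

x=2: ŷ = 0.5 + 4.2·2 = 8.9; r = 7.9 − 8.9 = -1
x=5: ŷ = 0.5 + 4.2·5 = 21.5; r = 22.5 − 21.5 = 1
x=6: ŷ = 0.5 + 4.2·6 = 25.7; r = 29.7 − 25.7 = 4
x=7: ŷ = 0.5 + 4.2·7 = 29.9; r = 26.9 − 29.9 = -3
x=9: ŷ = 0.5 + 4.2·9 = 38.3; r = 35.3 − 38.3 = -3
x=12: ŷ = 0.5 + 4.2·12 = 50.9; r = 55.9 − 50.9 = 5
x=13: ŷ = 0.5 + 4.2·13 = 55.1; r = 52.1 − 55.1 = -3
Largest |r| is 5 at x = 12, residual 5.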